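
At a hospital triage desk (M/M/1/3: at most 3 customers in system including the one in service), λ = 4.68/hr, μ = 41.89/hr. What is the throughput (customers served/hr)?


ρ = 0.1117; P_K = (1−ρ)ρ^3/(1−ρ^4) = 0.001239
λ_eff = λ(1 − P_K) = 4.68·(1 − 0.001239) = 4.68·0.998761 = 4.6742 /hr

Final: 4.6742 /hr


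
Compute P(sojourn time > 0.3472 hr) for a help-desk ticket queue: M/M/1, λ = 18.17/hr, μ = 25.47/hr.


W ~ Exponential(μ−λ) for M/M/1.
μ − λ = 25.47 − 18.17 = 7.3000
P(W > t) = e^{−(μ−λ)t} = e^{−2.5346} = 0.079297

Final: 0.079297


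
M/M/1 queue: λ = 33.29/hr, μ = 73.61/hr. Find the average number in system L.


ρ = λ/μ = 33.29/73.61 = 0.4522
L = ρ/(1−ρ) = 0.4522/(1 − 0.4522) = 0.4522/0.5478 = 0.8256

Final: 0.8256


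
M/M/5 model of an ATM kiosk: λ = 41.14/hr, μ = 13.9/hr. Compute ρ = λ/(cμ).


ρ = λ/(cμ) = 41.14/(5·13.9) = 41.14/69.50 = 0.5919

Final: 0.5919


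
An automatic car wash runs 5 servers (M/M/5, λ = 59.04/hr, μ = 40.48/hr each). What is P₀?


a = λ/μ = 59.04/40.48 = 1.4585; ρ = a/c = 0.2917
Σ_{k=0}^{4} a^k/k! (terms k=0..4) = 1.00000 + 1.45850 + 1.06361 + 0.51709 + 0.18854 = 4.22774
Tail: a^5/(5!(1−ρ)) = 6.59978/(120·0.7083) = 0.07765
P₀ = 1/(4.22774 + 0.07765) = 1/4.30539 = 0.232267

Final: 0.232267


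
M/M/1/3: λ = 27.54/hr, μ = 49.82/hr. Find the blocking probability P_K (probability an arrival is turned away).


ρ = λ/μ = 27.54/49.82 = 0.5528
P_K = (1−ρ)ρ^K/(1−ρ^(K+1)) = (0.4472·0.168920)/(1 − 0.093377)
= 0.075543/0.906623 = 0.083323

Final: 0.083323


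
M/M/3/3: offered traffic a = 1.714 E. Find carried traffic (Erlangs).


B(3,1.714) = 0.167107 (Erlang-B)
Carried load = a(1 − B) = 1.714·(1 − 0.167107) = 1.714·0.832893 = 1.4276 E

Final: 1.4276 Erlangs


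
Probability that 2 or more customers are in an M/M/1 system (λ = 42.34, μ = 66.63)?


ρ = 42.34/66.63 = 0.6354
P(N ≥ n) = ρ^n = 0.6354^2 = 0.403796

Final: 0.403796


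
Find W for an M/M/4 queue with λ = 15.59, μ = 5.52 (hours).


a = 2.8243; ρ = 0.7061; P₀ = 0.048576
Lq = P₀·a^c·ρ/(c!(1−ρ)²) = 1.05242
Wq = Lq/λ = 1.05242/15.59 = 0.06751 hr
W = Wq + 1/μ = 0.06751 + 0.18116 = 0.24867 hr

Final: 0.24867 hr


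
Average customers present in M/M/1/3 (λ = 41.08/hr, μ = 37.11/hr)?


ρ = 41.08/37.11 = 1.1070
L = ρ[1 − (K+1)ρ^K + Kρ^(K+1)] / [(1−ρ)(1−ρ^(K+1))]
Numerator: 1.1070·(1 − 4·1.356496 + 3·1.501613) = 0.087291
Denominator: (-0.1070)·(-0.501613) = 0.053662
L = 0.087291/0.053662 = 1.6267

Final: 1.6267


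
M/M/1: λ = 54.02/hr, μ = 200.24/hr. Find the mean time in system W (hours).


W = 1/(μ−λ) = 1/(200.24 − 54.02) = 1/146.22 = 0.006839 hr

Final: 0.006839 hr


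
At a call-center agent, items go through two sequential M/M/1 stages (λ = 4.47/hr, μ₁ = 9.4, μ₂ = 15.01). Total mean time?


Each node sees arrival rate λ = 4.47/hr (tandem ⇒ throughput preserved).
W₁ = 1/(μ₁−λ) = 1/(9.4−4.47) = 0.20284 hr
W₂ = 1/(μ₂−λ) = 1/(15.01−4.47) = 0.09488 hr
W_total = W₁ + W₂ = 0.20284 + 0.09488 = 0.29772 hr

Final: 0.29772 hr


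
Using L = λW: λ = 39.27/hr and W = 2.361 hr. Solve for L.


L = λW = 39.27·2.361 = 92.7165

Final: 92.7165


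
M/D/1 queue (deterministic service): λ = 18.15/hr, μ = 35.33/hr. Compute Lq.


ρ = 18.15/35.33 = 0.5137
M/D/1: Lq = ρ²/(2(1−ρ)) = 0.2639/(2·0.4863) = 0.27137

Final: 0.27137


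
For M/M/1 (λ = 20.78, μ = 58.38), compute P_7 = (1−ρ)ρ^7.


ρ = 20.78/58.38 = 0.3559
P_n = (1−ρ)·ρ^n = (1 − 0.3559)·0.3559^7 = 0.6441·0.0007239 = 0.0004662

Final: 0.0004662


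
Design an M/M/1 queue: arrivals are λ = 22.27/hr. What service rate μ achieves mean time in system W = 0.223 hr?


W = 1/(μ−λ) ⇒ μ − λ = 1/W = 1/0.223 = 4.4843
μ = λ + 1/W = 22.27 + 4.4843 = 26.7543 per hr

Final: 26.7543 /hr


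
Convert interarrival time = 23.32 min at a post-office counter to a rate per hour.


λ = 1/(interarrival time) in consistent units.
1 hour = 60 min, so λ = 60/23.32 = 2.5729 per hour

Final: 2.5729 /hr


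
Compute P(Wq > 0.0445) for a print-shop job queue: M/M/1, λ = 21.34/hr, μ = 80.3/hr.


ρ = 21.34/80.3 = 0.2658
P(Wq > t) = ρ·e^{−(μ−λ)t} = 0.2658·e^{−2.6237}
= 0.2658·0.072533 = 0.019276

Final: 0.019276


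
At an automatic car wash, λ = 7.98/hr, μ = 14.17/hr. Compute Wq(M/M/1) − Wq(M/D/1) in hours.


ρ = 7.98/14.17 = 0.5632
Wq(M/M/1) = ρ/(μ−λ) = 0.5632/6.19 = 0.09098 hr
Wq(M/D/1) = ρ/(2(μ−λ)) = 0.04549 hr
Savings = 0.09098 − 0.04549 = 0.04549 hr

Final: 0.04549 hr


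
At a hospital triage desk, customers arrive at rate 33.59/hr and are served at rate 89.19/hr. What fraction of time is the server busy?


ρ = λ/μ = 33.59/89.19 = 0.3766

Final: 0.3766


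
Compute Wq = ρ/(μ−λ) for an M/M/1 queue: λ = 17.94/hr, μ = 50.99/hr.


ρ = 17.94/50.99 = 0.3518
Wq = ρ/(μ−λ) = 0.3518/(50.99 − 17.94) = 0.3518/33.05 = 0.01065 hr

Final: 0.01065 hr


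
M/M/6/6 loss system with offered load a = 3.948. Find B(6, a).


B(c,a) = (a^c/c!) / Σ_{k=0}^{c} a^k/k!
a^6/6! = 5.259329
Σ terms (k=0..6): 1.00000 + 3.94800 + 7.79335 + 10.25605 + 10.12272 + 7.99290 + 5.25933 = 46.372357
B = 5.259329/46.372357 = 0.113415

Final: 0.113415


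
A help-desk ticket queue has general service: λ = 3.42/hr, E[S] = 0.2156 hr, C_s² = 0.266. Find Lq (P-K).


ρ = λ·E[S] = 3.42·0.2156 = 0.7374
Lq = ρ²(1+C_s²)/(2(1−ρ)) = 0.5437·(1+0.266)/(2·0.2626)
= 0.5437·1.2660/0.5253 = 1.31033

Final: 1.31033


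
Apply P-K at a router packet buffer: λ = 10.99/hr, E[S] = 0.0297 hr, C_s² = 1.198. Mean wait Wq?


ρ = λ·E[S] = 10.99·0.0297 = 0.3264
E[S²] = E[S]²(1+C_s²) = 0.0297²·(1+1.198) = 0.001939
Wq = λ·E[S²]/(2(1−ρ)) = 10.99·0.001939/(2·0.6736) = 0.01582 hr

Final: 0.01582 hr


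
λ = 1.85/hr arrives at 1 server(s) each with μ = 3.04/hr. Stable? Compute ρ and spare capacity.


Total capacity cμ = 1·3.04 = 3.04/hr
ρ = λ/(cμ) = 1.85/3.04 = 0.6086
Stable ⇔ ρ < 1: YES
Spare capacity = cμ − λ = 3.04 − 1.85 = 1.19/hr

Final: ρ = 0.6086; stable; margin = 1.19/hr


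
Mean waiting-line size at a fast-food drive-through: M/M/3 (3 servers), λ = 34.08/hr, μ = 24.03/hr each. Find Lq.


a = λ/μ = 1.4182; ρ = a/3 = 0.4727
P₀ = 0.231181
Lq = P₀·a^c·ρ / (c!·(1−ρ)²) = 0.231181·2.85258·0.4727/(6·0.27800)
= 0.18690

Final: 0.18690


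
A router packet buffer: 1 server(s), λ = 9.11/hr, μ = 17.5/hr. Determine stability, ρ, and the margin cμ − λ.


Total capacity cμ = 1·17.5 = 17.50/hr
ρ = λ/(cμ) = 9.11/17.50 = 0.5206
Stable ⇔ ρ < 1: YES
Spare capacity = cμ − λ = 17.50 − 9.11 = 8.39/hr

Final: ρ = 0.5206; stable; margin = 8.39/hr


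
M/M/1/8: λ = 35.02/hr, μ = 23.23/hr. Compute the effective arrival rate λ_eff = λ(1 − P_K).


ρ = 1.5075; P_K = (1−ρ)ρ^8/(1−ρ^9) = 0.345250
λ_eff = λ(1 − P_K) = 35.02·(1 − 0.345250) = 35.02·0.654750 = 22.9294 /hr

Final: 22.9294 /hr


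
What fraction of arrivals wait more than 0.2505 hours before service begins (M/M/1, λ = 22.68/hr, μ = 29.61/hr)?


ρ = 22.68/29.61 = 0.7660
P(Wq > t) = ρ·e^{−(μ−λ)t} = 0.7660·e^{−1.7360}
= 0.7660·0.176230 = 0.134985

Final: 0.134985


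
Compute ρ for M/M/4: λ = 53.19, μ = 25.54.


ρ = λ/(cμ) = 53.19/(4·25.54) = 53.19/102.16 = 0.5207

Final: 0.5207


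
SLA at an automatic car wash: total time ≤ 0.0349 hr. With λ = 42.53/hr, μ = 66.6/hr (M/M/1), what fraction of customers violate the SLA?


W ~ Exponential(μ−λ) for M/M/1.
μ − λ = 66.6 − 42.53 = 24.0700
P(W > t) = e^{−(μ−λ)t} = e^{−0.8400} = 0.431692

Final: 0.431692


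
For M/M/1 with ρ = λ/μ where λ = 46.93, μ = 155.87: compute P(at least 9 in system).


ρ = 46.93/155.87 = 0.3011
P(N ≥ n) = ρ^n = 0.3011^9 = 0.00002033

Final: 0.00002033


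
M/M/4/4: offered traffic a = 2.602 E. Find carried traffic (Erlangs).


B(4,2.602) = 0.161404 (Erlang-B)
Carried load = a(1 − B) = 2.602·(1 − 0.161404) = 2.602·0.838596 = 2.1820 E

Final: 2.1820 Erlangs


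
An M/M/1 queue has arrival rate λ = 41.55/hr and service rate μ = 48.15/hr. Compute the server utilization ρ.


ρ = λ/μ = 41.55/48.15 = 0.8629

Final: 0.8629


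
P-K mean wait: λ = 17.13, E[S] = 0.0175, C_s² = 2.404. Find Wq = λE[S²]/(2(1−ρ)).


ρ = λ·E[S] = 17.13·0.0175 = 0.2998
E[S²] = E[S]²(1+C_s²) = 0.0175²·(1+2.404) = 0.001042
Wq = λ·E[S²]/(2(1−ρ)) = 17.13·0.001042/(2·0.7002) = 0.01275 hr

Final: 0.01275 hr


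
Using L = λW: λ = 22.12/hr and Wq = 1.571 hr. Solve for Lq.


Lq = λWq = 22.12·1.571 = 34.7505

Final: 34.7505


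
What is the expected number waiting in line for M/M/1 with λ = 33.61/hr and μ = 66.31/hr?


ρ = 33.61/66.31 = 0.5069
Lq = ρ²/(1−ρ) = 0.2569/0.4931 = 0.5210

Final: 0.5210


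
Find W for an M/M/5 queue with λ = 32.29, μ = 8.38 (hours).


a = 3.8532; ρ = 0.7706; P₀ = 0.016166
Lq = P₀·a^c·ρ/(c!(1−ρ)²) = 1.67636
Wq = Lq/λ = 1.67636/32.29 = 0.05192 hr
W = Wq + 1/μ = 0.05192 + 0.11933 = 0.17125 hr

Final: 0.17125 hr


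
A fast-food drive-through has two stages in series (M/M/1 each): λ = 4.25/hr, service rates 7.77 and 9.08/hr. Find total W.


Each node sees arrival rate λ = 4.25/hr (tandem ⇒ throughput preserved).
W₁ = 1/(μ₁−λ) = 1/(7.77−4.25) = 0.28409 hr
W₂ = 1/(μ₂−λ) = 1/(9.08−4.25) = 0.20704 hr
W_total = W₁ + W₂ = 0.28409 + 0.20704 = 0.49113 hr

Final: 0.49113 hr


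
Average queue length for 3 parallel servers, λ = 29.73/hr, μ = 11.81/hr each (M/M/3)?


a = λ/μ = 2.5174; ρ = a/3 = 0.8391
P₀ = 0.043080
Lq = P₀·a^c·ρ / (c!·(1−ρ)²) = 0.043080·15.95273·0.8391/(6·0.02588)
= 3.71348

Final: 3.71348


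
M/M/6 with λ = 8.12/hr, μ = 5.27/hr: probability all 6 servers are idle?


a = λ/μ = 8.12/5.27 = 1.5408; ρ = a/c = 0.2568
Σ_{k=0}^{5} a^k/k! (terms k=0..5) = 1.00000 + 1.54080 + 1.18703 + 0.60966 + 0.23484 + 0.07237 = 4.64469
Tail: a^6/(6!(1−ρ)) = 13.38050/(720·0.7432) = 0.02501
P₀ = 1/(4.64469 + 0.02501) = 1/4.66969 = 0.214147

Final: 0.214147


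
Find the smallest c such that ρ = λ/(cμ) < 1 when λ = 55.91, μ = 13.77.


Stability requires cμ > λ ⇔ c > λ/μ.
λ/μ = 55.91/13.77 = 4.0603
Minimum integer c = ⌊4.0603⌋ + 1 = 5
Check: 5·13.77 = 68.85 > 55.91, while 4·13.77 = 55.08 ≤ 55.91

Final: 5 servers


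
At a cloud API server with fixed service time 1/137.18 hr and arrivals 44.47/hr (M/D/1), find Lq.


ρ = 44.47/137.18 = 0.3242
M/D/1: Lq = ρ²/(2(1−ρ)) = 0.1051/(2·0.6758) = 0.07775

Final: 0.07775


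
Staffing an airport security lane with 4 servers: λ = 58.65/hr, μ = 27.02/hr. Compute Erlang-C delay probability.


a = λ/μ = 2.1706; ρ = a/4 = 0.5427
P₀ = 0.108069 (from M/M/c formula)
C(c,a) = [a^c/(c!(1−ρ))]·P₀ = [22.19886/(24·0.4573)]·0.108069
= 2.02243·0.108069 = 0.218563

Final: 0.218563


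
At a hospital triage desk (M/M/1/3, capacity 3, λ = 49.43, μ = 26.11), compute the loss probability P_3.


ρ = λ/μ = 49.43/26.11 = 1.8931
P_K = (1−ρ)ρ^K/(1−ρ^(K+1)) = (-0.8931·6.785021)/(1 − 12.845025)
= -6.060004/-11.845025 = 0.511608

Final: 0.511608


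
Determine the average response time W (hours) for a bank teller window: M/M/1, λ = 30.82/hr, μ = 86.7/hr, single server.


W = 1/(μ−λ) = 1/(86.7 − 30.82) = 1/55.88 = 0.01790 hr

Final: 0.01790 hr


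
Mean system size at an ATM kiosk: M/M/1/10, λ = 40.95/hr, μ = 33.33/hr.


ρ = 40.95/33.33 = 1.2286
L = ρ[1 − (K+1)ρ^K + Kρ^(K+1)] / [(1−ρ)(1−ρ^(K+1))]
Numerator: 1.2286·(1 − 11·7.837651 + 10·9.629517) = 13.614384
Denominator: (-0.2286)·(-8.629517) = 1.972905
L = 13.614384/1.972905 = 6.9007

Final: 6.9007


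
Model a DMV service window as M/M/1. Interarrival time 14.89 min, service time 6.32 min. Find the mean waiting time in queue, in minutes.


λ = 60/14.89 = 4.0296 /hr
μ = 60/6.32 = 9.4937 /hr
ρ = λ/μ = 4.0296/9.4937 = 0.4244
Wq = ρ/(μ−λ) = 0.4244/(9.4937−4.0296) = 0.07768 hr
In minutes: 0.07768·60 = 4.661 min

Final: 4.661 min


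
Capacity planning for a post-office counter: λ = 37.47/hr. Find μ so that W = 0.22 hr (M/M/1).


W = 1/(μ−λ) ⇒ μ − λ = 1/W = 1/0.22 = 4.5455
μ = λ + 1/W = 37.47 + 4.5455 = 42.0155 per hr

Final: 42.0155 /hr


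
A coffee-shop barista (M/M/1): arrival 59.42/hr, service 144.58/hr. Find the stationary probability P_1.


ρ = 59.42/144.58 = 0.4110
P_n = (1−ρ)·ρ^n = (1 − 0.4110)·0.4110^1 = 0.5890·0.410984 = 0.242076

Final: 0.242076


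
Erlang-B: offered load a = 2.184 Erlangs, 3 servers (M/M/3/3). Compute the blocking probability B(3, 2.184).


B(c,a) = (a^c/c!) / Σ_{k=0}^{c} a^k/k!
a^3/3! = 1.736228
Σ terms (k=0..3): 1.00000 + 2.18400 + 2.38493 + 1.73623 = 7.305156
B = 1.736228/7.305156 = 0.237672

Final: 0.237672


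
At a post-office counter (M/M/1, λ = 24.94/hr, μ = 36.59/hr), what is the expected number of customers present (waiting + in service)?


ρ = λ/μ = 24.94/36.59 = 0.6816
L = ρ/(1−ρ) = 0.6816/(1 − 0.6816) = 0.6816/0.3184 = 2.1408

Final: 2.1408


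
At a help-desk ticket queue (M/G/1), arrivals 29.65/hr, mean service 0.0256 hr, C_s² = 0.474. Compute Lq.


ρ = λ·E[S] = 29.65·0.0256 = 0.7590
Lq = ρ²(1+C_s²)/(2(1−ρ)) = 0.5761·(1+0.474)/(2·0.2410)
= 0.5761·1.4740/0.4819 = 1.76219

Final: 1.76219


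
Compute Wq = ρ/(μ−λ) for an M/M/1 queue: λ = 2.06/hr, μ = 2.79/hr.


ρ = 2.06/2.79 = 0.7384
Wq = ρ/(μ−λ) = 0.7384/(2.79 − 2.06) = 0.7384/0.7300 = 1.0114 hr

Final: 1.0114 hr


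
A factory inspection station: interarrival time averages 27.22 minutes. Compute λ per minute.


λ = 1/(interarrival time) in consistent units.
1 minute = 1 min, so λ = 1/27.22 = 0.03674 per minute

Final: 0.03674 /min


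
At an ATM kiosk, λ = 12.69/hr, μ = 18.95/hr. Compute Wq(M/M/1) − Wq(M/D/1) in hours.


ρ = 12.69/18.95 = 0.6697
Wq(M/M/1) = ρ/(μ−λ) = 0.6697/6.26 = 0.10697 hr
Wq(M/D/1) = ρ/(2(μ−λ)) = 0.05349 hr
Savings = 0.10697 − 0.05349 = 0.05349 hr

Final: 0.05349 hr


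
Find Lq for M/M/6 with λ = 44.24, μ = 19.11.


a = λ/μ = 2.3150; ρ = a/6 = 0.3858
P₀ = 0.098411
Lq = P₀·a^c·ρ / (c!·(1−ρ)²) = 0.098411·153.93118·0.3858/(720·0.37720)
= 0.02152

Final: 0.02152


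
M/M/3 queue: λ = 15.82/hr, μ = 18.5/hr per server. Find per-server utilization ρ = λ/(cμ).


ρ = λ/(cμ) = 15.82/(3·18.5) = 15.82/55.50 = 0.2850

Final: 0.2850


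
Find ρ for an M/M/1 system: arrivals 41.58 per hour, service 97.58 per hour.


ρ = λ/μ = 41.58/97.58 = 0.4261

Final: 0.4261


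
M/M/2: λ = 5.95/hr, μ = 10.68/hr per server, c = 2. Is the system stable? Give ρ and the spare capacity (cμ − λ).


Total capacity cμ = 2·10.68 = 21.36/hr
ρ = λ/(cμ) = 5.95/21.36 = 0.2786
Stable ⇔ ρ < 1: YES
Spare capacity = cμ − λ = 21.36 − 5.95 = 15.41/hr

Final: ρ = 0.2786; stable; margin = 15.41/hr


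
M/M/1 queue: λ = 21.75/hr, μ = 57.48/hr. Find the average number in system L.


ρ = λ/μ = 21.75/57.48 = 0.3784
L = ρ/(1−ρ) = 0.3784/(1 − 0.3784) = 0.3784/0.6216 = 0.6087

Final: 0.6087


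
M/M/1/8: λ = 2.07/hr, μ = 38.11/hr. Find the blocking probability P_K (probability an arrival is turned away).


ρ = λ/μ = 2.07/38.11 = 0.05432
P_K = (1−ρ)ρ^K/(1−ρ^(K+1)) = (0.9457·7.576e-11)/(1 − 4.115e-12)
= 7.165e-11/1.000000 = 7.165e-11

Final: 7.165e-11


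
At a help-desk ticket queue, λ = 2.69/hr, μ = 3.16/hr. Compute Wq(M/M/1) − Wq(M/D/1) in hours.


ρ = 2.69/3.16 = 0.8513
Wq(M/M/1) = ρ/(μ−λ) = 0.8513/0.4700 = 1.81120 hr
Wq(M/D/1) = ρ/(2(μ−λ)) = 0.90560 hr
Savings = 1.81120 − 0.90560 = 0.90560 hr

Final: 0.90560 hr


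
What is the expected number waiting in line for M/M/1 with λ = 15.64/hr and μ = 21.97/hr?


ρ = 15.64/21.97 = 0.7119
Lq = ρ²/(1−ρ) = 0.5068/0.2881 = 1.7589

Final: 1.7589


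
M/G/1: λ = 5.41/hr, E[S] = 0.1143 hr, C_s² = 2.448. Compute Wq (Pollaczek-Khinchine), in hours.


ρ = λ·E[S] = 5.41·0.1143 = 0.6184
E[S²] = E[S]²(1+C_s²) = 0.1143²·(1+2.448) = 0.045046
Wq = λ·E[S²]/(2(1−ρ)) = 5.41·0.045046/(2·0.3816) = 0.31928 hr

Final: 0.31928 hr


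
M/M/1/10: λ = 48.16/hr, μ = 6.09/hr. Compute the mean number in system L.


ρ = 48.16/6.09 = 7.9080
L = ρ[1 − (K+1)ρ^K + Kρ^(K+1)] / [(1−ρ)(1−ρ^(K+1))]
Numerator: 7.9080·(1 − 11·956515156.764582 + 10·7564165837.402670) = 514971887995.678284
Denominator: (-6.9080)·(-7564165836.402670) = 52253605375.609245
L = 514971887995.678284/52253605375.609245 = 9.8552

Final: 9.8552


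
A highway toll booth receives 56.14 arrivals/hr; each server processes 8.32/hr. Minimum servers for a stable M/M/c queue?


Stability requires cμ > λ ⇔ c > λ/μ.
λ/μ = 56.14/8.32 = 6.7476
Minimum integer c = ⌊6.7476⌋ + 1 = 7
Check: 7·8.32 = 58.24 > 56.14, while 6·8.32 = 49.92 ≤ 56.14

Final: 7 servers


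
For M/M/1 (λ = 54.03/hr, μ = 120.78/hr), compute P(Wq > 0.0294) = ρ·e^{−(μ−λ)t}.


ρ = 54.03/120.78 = 0.4473
P(Wq > t) = ρ·e^{−(μ−λ)t} = 0.4473·e^{−1.9625}
= 0.4473·0.140514 = 0.062858

Final: 0.062858


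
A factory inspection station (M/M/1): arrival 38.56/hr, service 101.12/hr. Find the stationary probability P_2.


ρ = 38.56/101.12 = 0.3813
P_n = (1−ρ)·ρ^n = (1 − 0.3813)·0.3813^2 = 0.6187·0.145412 = 0.089962

Final: 0.089962


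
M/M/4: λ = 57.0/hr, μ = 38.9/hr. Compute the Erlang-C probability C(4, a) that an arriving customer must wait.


a = λ/μ = 1.4653; ρ = a/4 = 0.3663
P₀ = 0.229026 (from M/M/c formula)
C(c,a) = [a^c/(c!(1−ρ))]·P₀ = [4.61000/(24·0.6337)]·0.229026
= 0.30313·0.229026 = 0.069424

Final: 0.069424


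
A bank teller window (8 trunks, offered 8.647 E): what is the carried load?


B(8,8.647) = 0.270709 (Erlang-B)
Carried load = a(1 − B) = 8.647·(1 − 0.270709) = 8.647·0.729291 = 6.3062 E

Final: 6.3062 Erlangs


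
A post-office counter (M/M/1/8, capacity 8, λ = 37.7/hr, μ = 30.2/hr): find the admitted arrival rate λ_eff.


ρ = 1.2483; P_K = (1−ρ)ρ^8/(1−ρ^9) = 0.230208
λ_eff = λ(1 − P_K) = 37.7·(1 − 0.230208) = 37.7·0.769792 = 29.0212 /hr

Final: 29.0212 /hr


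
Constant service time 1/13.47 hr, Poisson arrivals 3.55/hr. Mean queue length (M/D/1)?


ρ = 3.55/13.47 = 0.2635
M/D/1: Lq = ρ²/(2(1−ρ)) = 0.06946/(2·0.7365) = 0.04716

Final: 0.04716


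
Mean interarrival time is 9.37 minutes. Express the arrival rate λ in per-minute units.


λ = 1/(interarrival time) in consistent units.
1 minute = 1 min, so λ = 1/9.37 = 0.1067 per minute

Final: 0.1067 /min


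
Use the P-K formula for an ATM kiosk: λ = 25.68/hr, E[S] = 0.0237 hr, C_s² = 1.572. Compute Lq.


ρ = λ·E[S] = 25.68·0.0237 = 0.6086
Lq = ρ²(1+C_s²)/(2(1−ρ)) = 0.3704·(1+1.572)/(2·0.3914)
= 0.3704·2.5720/0.7828 = 1.21710

Final: 1.21710


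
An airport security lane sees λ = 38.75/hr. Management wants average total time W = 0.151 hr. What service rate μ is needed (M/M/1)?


W = 1/(μ−λ) ⇒ μ − λ = 1/W = 1/0.151 = 6.6225
μ = λ + 1/W = 38.75 + 6.6225 = 45.3725 per hr

Final: 45.3725 /hr


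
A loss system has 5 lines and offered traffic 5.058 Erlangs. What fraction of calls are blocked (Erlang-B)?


B(c,a) = (a^c/c!) / Σ_{k=0}^{c} a^k/k!
a^5/5! = 27.587534
Σ terms (k=0..5): 1.00000 + 5.05800 + 12.79168 + 21.56678 + 27.27119 + 27.58753 = 95.275180
B = 27.587534/95.275180 = 0.289556

Final: 0.289556


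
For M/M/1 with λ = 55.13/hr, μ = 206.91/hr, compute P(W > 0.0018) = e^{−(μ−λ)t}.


W ~ Exponential(μ−λ) for M/M/1.
μ − λ = 206.91 − 55.13 = 151.7800
P(W > t) = e^{−(μ−λ)t} = e^{−0.2732} = 0.760938

Final: 0.760938


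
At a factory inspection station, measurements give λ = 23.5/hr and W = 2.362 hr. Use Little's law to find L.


L = λW = 23.5·2.362 = 55.5070

Final: 55.5070


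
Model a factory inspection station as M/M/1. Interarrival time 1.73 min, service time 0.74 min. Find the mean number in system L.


λ = 60/1.73 = 34.6821 /hr
μ = 60/0.74 = 81.0811 /hr
ρ = λ/μ = 34.6821/81.0811 = 0.4277
L = ρ/(1−ρ) = 0.4277/0.5723 = 0.7475

Final: 0.7475


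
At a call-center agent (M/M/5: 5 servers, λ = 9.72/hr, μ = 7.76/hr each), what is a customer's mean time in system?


a = 1.2526; ρ = 0.2505; P₀ = 0.285597
Lq = P₀·a^c·ρ/(c!(1−ρ)²) = 0.003273
Wq = Lq/λ = 0.003273/9.72 = 0.0003367 hr
W = Wq + 1/μ = 0.0003367 + 0.12887 = 0.12920 hr

Final: 0.12920 hr


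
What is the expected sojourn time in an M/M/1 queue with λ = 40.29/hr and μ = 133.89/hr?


W = 1/(μ−λ) = 1/(133.89 − 40.29) = 1/93.60 = 0.01068 hr

Final: 0.01068 hr


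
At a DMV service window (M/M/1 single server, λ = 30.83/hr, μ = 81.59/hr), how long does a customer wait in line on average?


ρ = 30.83/81.59 = 0.3779
Wq = ρ/(μ−λ) = 0.3779/(81.59 − 30.83) = 0.3779/50.76 = 0.007444 hr

Final: 0.007444 hr


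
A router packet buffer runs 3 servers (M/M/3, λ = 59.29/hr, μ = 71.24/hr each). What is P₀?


a = λ/μ = 59.29/71.24 = 0.8323; ρ = a/c = 0.2774
Σ_{k=0}^{2} a^k/k! (terms k=0..2) = 1.00000 + 0.83226 + 0.34633 = 2.17858
Tail: a^3/(3!(1−ρ)) = 0.57646/(6·0.7226) = 0.13296
P₀ = 1/(2.17858 + 0.13296) = 1/2.31155 = 0.432611

Final: 0.432611


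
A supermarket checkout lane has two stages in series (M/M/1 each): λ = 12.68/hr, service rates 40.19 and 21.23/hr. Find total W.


Each node sees arrival rate λ = 12.68/hr (tandem ⇒ throughput preserved).
W₁ = 1/(μ₁−λ) = 1/(40.19−12.68) = 0.03635 hr
W₂ = 1/(μ₂−λ) = 1/(21.23−12.68) = 0.11696 hr
W_total = W₁ + W₂ = 0.03635 + 0.11696 = 0.15331 hr

Final: 0.15331 hr


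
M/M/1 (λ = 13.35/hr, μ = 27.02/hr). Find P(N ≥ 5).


ρ = 13.35/27.02 = 0.4941
P(N ≥ n) = ρ^n = 0.4941^5 = 0.029443

Final: 0.029443


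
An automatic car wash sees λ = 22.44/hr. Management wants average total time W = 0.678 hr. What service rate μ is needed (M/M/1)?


W = 1/(μ−λ) ⇒ μ − λ = 1/W = 1/0.678 = 1.4749
μ = λ + 1/W = 22.44 + 1.4749 = 23.9149 per hr

Final: 23.9149 /hr


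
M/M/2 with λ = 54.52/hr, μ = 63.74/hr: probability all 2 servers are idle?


a = λ/μ = 54.52/63.74 = 0.8553; ρ = a/c = 0.4277
Σ_{k=0}^{1} a^k/k! (terms k=0..1) = 1.00000 + 0.85535 = 1.85535
Tail: a^2/(2!(1−ρ)) = 0.73162/(2·0.5723) = 0.63917
P₀ = 1/(1.85535 + 0.63917) = 1/2.49452 = 0.400879

Final: 0.400879


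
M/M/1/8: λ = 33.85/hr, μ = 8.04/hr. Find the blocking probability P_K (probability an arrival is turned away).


ρ = λ/μ = 33.85/8.04 = 4.2102
P_K = (1−ρ)ρ^K/(1−ρ^(K+1)) = (-3.2102·98723.602378)/(1 − 415646.012501)
= -316922.410122/-415645.012501 = 0.762483

Final: 0.762483


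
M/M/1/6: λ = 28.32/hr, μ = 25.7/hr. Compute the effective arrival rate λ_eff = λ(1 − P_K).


ρ = 1.1019; P_K = (1−ρ)ρ^6/(1−ρ^7) = 0.187598
λ_eff = λ(1 − P_K) = 28.32·(1 − 0.187598) = 28.32·0.812402 = 23.0072 /hr

Final: 23.0072 /hr


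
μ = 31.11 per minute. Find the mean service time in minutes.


Mean service time = 1/μ = 1/31.11 minute = 0.03214 minute
In minutes: 0.03214 × 1 = 0.03214 min

Final: 0.03214 min


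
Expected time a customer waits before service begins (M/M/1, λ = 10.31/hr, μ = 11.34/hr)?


ρ = 10.31/11.34 = 0.9092
Wq = ρ/(μ−λ) = 0.9092/(11.34 − 10.31) = 0.9092/1.03 = 0.8827 hr

Final: 0.8827 hr


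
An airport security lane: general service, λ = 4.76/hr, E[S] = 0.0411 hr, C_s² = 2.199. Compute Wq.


ρ = λ·E[S] = 4.76·0.0411 = 0.1956
E[S²] = E[S]²(1+C_s²) = 0.0411²·(1+2.199) = 0.005404
Wq = λ·E[S²]/(2(1−ρ)) = 4.76·0.005404/(2·0.8044) = 0.01599 hr

Final: 0.01599 hr


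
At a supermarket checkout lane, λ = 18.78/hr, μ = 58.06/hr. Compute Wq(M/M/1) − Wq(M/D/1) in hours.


ρ = 18.78/58.06 = 0.3235
Wq(M/M/1) = ρ/(μ−λ) = 0.3235/39.28 = 0.008235 hr
Wq(M/D/1) = ρ/(2(μ−λ)) = 0.004117 hr
Savings = 0.008235 − 0.004117 = 0.004117 hr

Final: 0.004117 hr


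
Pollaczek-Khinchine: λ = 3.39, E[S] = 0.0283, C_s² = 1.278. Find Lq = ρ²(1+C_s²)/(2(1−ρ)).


ρ = λ·E[S] = 3.39·0.0283 = 0.09594
Lq = ρ²(1+C_s²)/(2(1−ρ)) = 0.009204·(1+1.278)/(2·0.9041)
= 0.009204·2.2780/1.8081 = 0.01160

Final: 0.01160


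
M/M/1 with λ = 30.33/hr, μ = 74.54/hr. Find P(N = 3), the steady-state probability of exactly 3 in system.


ρ = 30.33/74.54 = 0.4069
P_n = (1−ρ)·ρ^n = (1 − 0.4069)·0.4069^3 = 0.5931·0.067367 = 0.039956

Final: 0.039956


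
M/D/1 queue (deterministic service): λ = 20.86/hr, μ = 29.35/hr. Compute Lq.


ρ = 20.86/29.35 = 0.7107
M/D/1: Lq = ρ²/(2(1−ρ)) = 0.5051/(2·0.2893) = 0.87314

Final: 0.87314


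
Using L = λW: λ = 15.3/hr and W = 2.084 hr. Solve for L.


L = λW = 15.3·2.084 = 31.8852

Final: 31.8852


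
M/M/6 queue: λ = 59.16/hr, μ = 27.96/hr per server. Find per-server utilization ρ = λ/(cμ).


ρ = λ/(cμ) = 59.16/(6·27.96) = 59.16/167.76 = 0.3526

Final: 0.3526


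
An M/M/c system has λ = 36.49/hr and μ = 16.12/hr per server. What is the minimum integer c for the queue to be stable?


Stability requires cμ > λ ⇔ c > λ/μ.
λ/μ = 36.49/16.12 = 2.2636
Minimum integer c = ⌊2.2636⌋ + 1 = 3
Check: 3·16.12 = 48.36 > 36.49, while 2·16.12 = 32.24 ≤ 36.49

Final: 3 servers


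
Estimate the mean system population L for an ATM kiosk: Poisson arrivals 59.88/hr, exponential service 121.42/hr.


ρ = λ/μ = 59.88/121.42 = 0.4932
L = ρ/(1−ρ) = 0.4932/(1 − 0.4932) = 0.4932/0.5068 = 0.9730

Final: 0.9730


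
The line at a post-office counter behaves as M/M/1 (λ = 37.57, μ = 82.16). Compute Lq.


ρ = 37.57/82.16 = 0.4573
Lq = ρ²/(1−ρ) = 0.2091/0.5427 = 0.3853

Final: 0.3853


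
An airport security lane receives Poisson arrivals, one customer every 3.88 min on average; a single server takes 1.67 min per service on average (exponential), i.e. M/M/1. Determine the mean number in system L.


λ = 60/3.88 = 15.4639 /hr
μ = 60/1.67 = 35.9281 /hr
ρ = λ/μ = 15.4639/35.9281 = 0.4304
L = ρ/(1−ρ) = 0.4304/0.5696 = 0.7557

Final: 0.7557


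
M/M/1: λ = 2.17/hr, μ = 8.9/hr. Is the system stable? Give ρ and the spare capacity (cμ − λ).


Total capacity cμ = 1·8.9 = 8.90/hr
ρ = λ/(cμ) = 2.17/8.90 = 0.2438
Stable ⇔ ρ < 1: YES
Spare capacity = cμ − λ = 8.90 − 2.17 = 6.73/hr

Final: ρ = 0.2438; stable; margin = 6.73/hr


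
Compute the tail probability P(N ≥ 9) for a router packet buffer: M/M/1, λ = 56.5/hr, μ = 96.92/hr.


ρ = 56.5/96.92 = 0.5830
P(N ≥ n) = ρ^n = 0.5830^9 = 0.007775

Final: 0.007775


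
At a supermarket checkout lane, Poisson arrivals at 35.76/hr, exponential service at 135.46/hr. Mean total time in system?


W = 1/(μ−λ) = 1/(135.46 − 35.76) = 1/99.70 = 0.01003 hr

Final: 0.01003 hr


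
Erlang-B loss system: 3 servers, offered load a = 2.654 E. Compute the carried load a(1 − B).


B(3,2.654) = 0.302741 (Erlang-B)
Carried load = a(1 − B) = 2.654·(1 − 0.302741) = 2.654·0.697259 = 1.8505 E

Final: 1.8505 Erlangs


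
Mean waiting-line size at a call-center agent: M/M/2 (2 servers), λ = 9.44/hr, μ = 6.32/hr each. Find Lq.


a = λ/μ = 1.4937; ρ = a/2 = 0.7468
P₀ = 0.144928
Lq = P₀·a^c·ρ / (c!·(1−ρ)²) = 0.144928·2.23105·0.7468/(2·0.06409)
= 1.88387

Final: 1.88387


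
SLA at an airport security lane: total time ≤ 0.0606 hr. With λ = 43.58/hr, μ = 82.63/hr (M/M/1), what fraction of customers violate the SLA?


W ~ Exponential(μ−λ) for M/M/1.
μ − λ = 82.63 − 43.58 = 39.0500
P(W > t) = e^{−(μ−λ)t} = e^{−2.3664} = 0.093815

Final: 0.093815


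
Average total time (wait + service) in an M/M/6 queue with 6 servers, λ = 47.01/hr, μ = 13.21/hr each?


a = 3.5587; ρ = 0.5931; P₀ = 0.027193
Lq = P₀·a^c·ρ/(c!(1−ρ)²) = 0.27482
Wq = Lq/λ = 0.27482/47.01 = 0.005846 hr
W = Wq + 1/μ = 0.005846 + 0.07570 = 0.08155 hr

Final: 0.08155 hr


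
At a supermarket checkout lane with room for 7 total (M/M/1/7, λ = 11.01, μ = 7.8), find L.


ρ = 11.01/7.8 = 1.4115
L = ρ[1 − (K+1)ρ^K + Kρ^(K+1)] / [(1−ρ)(1−ρ^(K+1))]
Numerator: 1.4115·(1 − 8·11.164750 + 7·15.759474) = 31.051473
Denominator: (-0.4115)·(-14.759474) = 6.074091
L = 31.051473/6.074091 = 5.1121

Final: 5.1121


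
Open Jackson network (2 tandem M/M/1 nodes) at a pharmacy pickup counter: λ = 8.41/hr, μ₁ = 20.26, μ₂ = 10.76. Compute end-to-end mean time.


Each node sees arrival rate λ = 8.41/hr (tandem ⇒ throughput preserved).
W₁ = 1/(μ₁−λ) = 1/(20.26−8.41) = 0.08439 hr
W₂ = 1/(μ₂−λ) = 1/(10.76−8.41) = 0.42553 hr
W_total = W₁ + W₂ = 0.08439 + 0.42553 = 0.50992 hr

Final: 0.50992 hr


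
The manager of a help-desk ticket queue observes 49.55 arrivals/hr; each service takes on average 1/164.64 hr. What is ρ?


ρ = λ/μ = 49.55/164.64 = 0.3010

Final: 0.3010


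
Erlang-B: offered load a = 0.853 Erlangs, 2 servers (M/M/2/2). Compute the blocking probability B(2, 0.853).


B(c,a) = (a^c/c!) / Σ_{k=0}^{c} a^k/k!
a^2/2! = 0.363804
Σ terms (k=0..2): 1.00000 + 0.85300 + 0.36380 = 2.216804
B = 0.363804/2.216804 = 0.164112

Final: 0.164112


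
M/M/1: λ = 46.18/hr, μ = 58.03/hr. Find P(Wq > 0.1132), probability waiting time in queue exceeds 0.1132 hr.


ρ = 46.18/58.03 = 0.7958
P(Wq > t) = ρ·e^{−(μ−λ)t} = 0.7958·e^{−1.3414}
= 0.7958·0.261474 = 0.208080

Final: 0.208080


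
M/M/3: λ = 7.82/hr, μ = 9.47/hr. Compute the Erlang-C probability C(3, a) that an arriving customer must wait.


a = λ/μ = 0.8258; ρ = a/3 = 0.2753
P₀ = 0.435502 (from M/M/c formula)
C(c,a) = [a^c/(c!(1−ρ))]·P₀ = [0.56308/(6·0.7247)]·0.435502
= 0.12949·0.435502 = 0.056393

Final: 0.056393


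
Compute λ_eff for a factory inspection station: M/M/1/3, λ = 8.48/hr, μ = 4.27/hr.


ρ = 1.9859; P_K = (1−ρ)ρ^3/(1−ρ^4) = 0.530572
λ_eff = λ(1 − P_K) = 8.48·(1 − 0.530572) = 8.48·0.469428 = 3.9808 /hr

Final: 3.9808 /hr


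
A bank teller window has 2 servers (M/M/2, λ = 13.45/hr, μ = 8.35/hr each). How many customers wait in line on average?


a = λ/μ = 1.6108; ρ = a/2 = 0.8054
P₀ = 0.107794
Lq = P₀·a^c·ρ / (c!·(1−ρ)²) = 0.107794·2.59461·0.8054/(2·0.03787)
= 2.97379

Final: 2.97379


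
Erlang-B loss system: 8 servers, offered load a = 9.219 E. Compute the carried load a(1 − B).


B(8,9.219) = 0.300324 (Erlang-B)
Carried load = a(1 − B) = 9.219·(1 − 0.300324) = 9.219·0.699676 = 6.4503 E

Final: 6.4503 Erlangs


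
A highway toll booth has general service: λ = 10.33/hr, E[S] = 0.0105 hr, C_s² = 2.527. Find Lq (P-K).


ρ = λ·E[S] = 10.33·0.0105 = 0.1085
Lq = ρ²(1+C_s²)/(2(1−ρ)) = 0.01176·(1+2.527)/(2·0.8915)
= 0.01176·3.5270/1.7831 = 0.02327

Final: 0.02327


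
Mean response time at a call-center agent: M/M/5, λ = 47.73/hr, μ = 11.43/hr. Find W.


a = 4.1759; ρ = 0.8352; P₀ = 0.009718
Lq = P₀·a^c·ρ/(c!(1−ρ)²) = 3.16117
Wq = Lq/λ = 3.16117/47.73 = 0.06623 hr
W = Wq + 1/μ = 0.06623 + 0.08749 = 0.15372 hr

Final: 0.15372 hr


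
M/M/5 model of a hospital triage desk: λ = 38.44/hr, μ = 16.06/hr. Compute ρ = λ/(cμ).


ρ = λ/(cμ) = 38.44/(5·16.06) = 38.44/80.30 = 0.4787

Final: 0.4787


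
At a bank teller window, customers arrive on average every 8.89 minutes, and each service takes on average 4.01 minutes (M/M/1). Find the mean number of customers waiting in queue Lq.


λ = 60/8.89 = 6.7492 /hr
μ = 60/4.01 = 14.9626 /hr
ρ = λ/μ = 6.7492/14.9626 = 0.4511
Lq = ρ²/(1−ρ) = 0.2035/0.5489 = 0.3707

Final: 0.3707


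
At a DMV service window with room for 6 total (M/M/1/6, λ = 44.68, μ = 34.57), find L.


ρ = 44.68/34.57 = 1.2925
L = ρ[1 − (K+1)ρ^K + Kρ^(K+1)] / [(1−ρ)(1−ρ^(K+1))]
Numerator: 1.2925·(1 − 7·4.661039 + 6·6.024160) = 5.838887
Denominator: (-0.2925)·(-5.024160) = 1.469316
L = 5.838887/1.469316 = 3.9739

Final: 3.9739


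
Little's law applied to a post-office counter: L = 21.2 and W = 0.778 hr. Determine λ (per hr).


λ = L/W = 21.2/0.778 = 27.2494 /hr

Final: 27.2494 /hr


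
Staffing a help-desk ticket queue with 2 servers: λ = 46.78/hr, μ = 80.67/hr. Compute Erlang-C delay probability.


a = λ/μ = 0.5799; ρ = a/2 = 0.2899
P₀ = 0.550452 (from M/M/c formula)
C(c,a) = [a^c/(c!(1−ρ))]·P₀ = [0.33628/(2·0.7101)]·0.550452
= 0.23680·0.550452 = 0.130345

Final: 0.130345


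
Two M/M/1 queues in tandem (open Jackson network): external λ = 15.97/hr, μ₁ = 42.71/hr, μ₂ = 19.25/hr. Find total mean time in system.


Each node sees arrival rate λ = 15.97/hr (tandem ⇒ throughput preserved).
W₁ = 1/(μ₁−λ) = 1/(42.71−15.97) = 0.03740 hr
W₂ = 1/(μ₂−λ) = 1/(19.25−15.97) = 0.30488 hr
W_total = W₁ + W₂ = 0.03740 + 0.30488 = 0.34228 hr

Final: 0.34228 hr


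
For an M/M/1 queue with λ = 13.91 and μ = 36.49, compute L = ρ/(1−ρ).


ρ = λ/μ = 13.91/36.49 = 0.3812
L = ρ/(1−ρ) = 0.3812/(1 − 0.3812) = 0.3812/0.6188 = 0.6160

Final: 0.6160


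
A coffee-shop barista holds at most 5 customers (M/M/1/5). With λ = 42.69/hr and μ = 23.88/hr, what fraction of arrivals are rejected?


ρ = λ/μ = 42.69/23.88 = 1.7877
P_K = (1−ρ)ρ^K/(1−ρ^(K+1)) = (-0.7877·18.258251)/(1 − 32.640063)
= -14.381813/-31.640063 = 0.454544

Final: 0.454544


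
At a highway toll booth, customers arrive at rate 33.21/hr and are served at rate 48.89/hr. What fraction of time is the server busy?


ρ = λ/μ = 33.21/48.89 = 0.6793

Final: 0.6793


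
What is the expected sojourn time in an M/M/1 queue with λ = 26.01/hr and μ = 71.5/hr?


W = 1/(μ−λ) = 1/(71.5 − 26.01) = 1/45.49 = 0.02198 hr

Final: 0.02198 hr


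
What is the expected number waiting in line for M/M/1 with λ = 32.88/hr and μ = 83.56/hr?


ρ = 32.88/83.56 = 0.3935
Lq = ρ²/(1−ρ) = 0.1548/0.6065 = 0.2553

Final: 0.2553


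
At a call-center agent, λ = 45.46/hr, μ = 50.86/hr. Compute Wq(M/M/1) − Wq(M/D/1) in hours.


ρ = 45.46/50.86 = 0.8938
Wq(M/M/1) = ρ/(μ−λ) = 0.8938/5.40 = 0.16552 hr
Wq(M/D/1) = ρ/(2(μ−λ)) = 0.08276 hr
Savings = 0.16552 − 0.08276 = 0.08276 hr

Final: 0.08276 hr


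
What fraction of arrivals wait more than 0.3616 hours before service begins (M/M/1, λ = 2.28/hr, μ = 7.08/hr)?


ρ = 2.28/7.08 = 0.3220
P(Wq > t) = ρ·e^{−(μ−λ)t} = 0.3220·e^{−1.7357}
= 0.3220·0.176280 = 0.056768

Final: 0.056768


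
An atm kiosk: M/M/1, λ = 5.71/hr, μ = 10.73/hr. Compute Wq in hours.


ρ = 5.71/10.73 = 0.5322
Wq = ρ/(μ−λ) = 0.5322/(10.73 − 5.71) = 0.5322/5.02 = 0.1060 hr

Final: 0.1060 hr


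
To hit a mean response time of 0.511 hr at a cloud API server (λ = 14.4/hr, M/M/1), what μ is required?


W = 1/(μ−λ) ⇒ μ − λ = 1/W = 1/0.511 = 1.9569
μ = λ + 1/W = 14.4 + 1.9569 = 16.3569 per hr

Final: 16.3569 /hr


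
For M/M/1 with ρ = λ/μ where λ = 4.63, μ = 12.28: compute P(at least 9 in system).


ρ = 4.63/12.28 = 0.3770
P(N ≥ n) = ρ^n = 0.3770^9 = 0.0001540

Final: 0.0001540


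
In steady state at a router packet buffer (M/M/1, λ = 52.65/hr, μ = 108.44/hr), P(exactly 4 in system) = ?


ρ = 52.65/108.44 = 0.4855
P_n = (1−ρ)·ρ^n = (1 − 0.4855)·0.4855^4 = 0.5145·0.055569 = 0.028589

Final: 0.028589


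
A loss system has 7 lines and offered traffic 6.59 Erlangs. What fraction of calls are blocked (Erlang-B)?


B(c,a) = (a^c/c!) / Σ_{k=0}^{c} a^k/k!
a^7/7! = 107.094549
Σ terms (k=0..7): 1.00000 + 6.59000 + 21.71405 + 47.69853 + 78.58333 + 103.57283 + 113.75749 + 107.09455 = 480.010770
B = 107.094549/480.010770 = 0.223109

Final: 0.223109


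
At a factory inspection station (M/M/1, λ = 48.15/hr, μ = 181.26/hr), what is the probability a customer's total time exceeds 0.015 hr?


W ~ Exponential(μ−λ) for M/M/1.
μ − λ = 181.26 − 48.15 = 133.1100
P(W > t) = e^{−(μ−λ)t} = e^{−1.9966} = 0.135789

Final: 0.135789


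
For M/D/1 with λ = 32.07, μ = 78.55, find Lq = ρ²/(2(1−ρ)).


ρ = 32.07/78.55 = 0.4083
M/D/1: Lq = ρ²/(2(1−ρ)) = 0.1667/(2·0.5917) = 0.14085

Final: 0.14085


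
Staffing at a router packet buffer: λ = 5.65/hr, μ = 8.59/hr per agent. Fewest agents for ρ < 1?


Stability requires cμ > λ ⇔ c > λ/μ.
λ/μ = 5.65/8.59 = 0.6577
Minimum integer c = ⌊0.6577⌋ + 1 = 1
Check: 1·8.59 = 8.59 > 5.65, while 0·8.59 = 0.00 ≤ 5.65

Final: 1 servers


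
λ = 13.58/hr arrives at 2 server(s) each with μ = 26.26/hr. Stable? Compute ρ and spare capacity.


Total capacity cμ = 2·26.26 = 52.52/hr
ρ = λ/(cμ) = 13.58/52.52 = 0.2586
Stable ⇔ ρ < 1: YES
Spare capacity = cμ − λ = 52.52 − 13.58 = 38.94/hr

Final: ρ = 0.2586; stable; margin = 38.94/hr


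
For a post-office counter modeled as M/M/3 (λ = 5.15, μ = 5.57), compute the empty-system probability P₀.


a = λ/μ = 5.15/5.57 = 0.9246; ρ = a/c = 0.3082
Σ_{k=0}^{2} a^k/k! (terms k=0..2) = 1.00000 + 0.92460 + 0.42744 = 2.35203
Tail: a^3/(3!(1−ρ)) = 0.79042/(6·0.6918) = 0.19042
P₀ = 1/(2.35203 + 0.19042) = 1/2.54246 = 0.393320

Final: 0.393320


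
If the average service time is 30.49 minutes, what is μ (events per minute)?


μ = 1/(service time) in consistent units.
1 minute = 1 min, so μ = 1/30.49 = 0.03280 per minute

Final: 0.03280 /min


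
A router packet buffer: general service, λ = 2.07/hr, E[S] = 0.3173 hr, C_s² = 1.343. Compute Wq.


ρ = λ·E[S] = 2.07·0.3173 = 0.6568
E[S²] = E[S]²(1+C_s²) = 0.3173²·(1+1.343) = 0.235892
Wq = λ·E[S²]/(2(1−ρ)) = 2.07·0.235892/(2·0.3432) = 0.71141 hr

Final: 0.71141 hr


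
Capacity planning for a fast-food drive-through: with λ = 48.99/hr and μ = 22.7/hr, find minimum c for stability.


Stability requires cμ > λ ⇔ c > λ/μ.
λ/μ = 48.99/22.7 = 2.1581
Minimum integer c = ⌊2.1581⌋ + 1 = 3
Check: 3·22.7 = 68.10 > 48.99, while 2·22.7 = 45.40 ≤ 48.99

Final: 3 servers


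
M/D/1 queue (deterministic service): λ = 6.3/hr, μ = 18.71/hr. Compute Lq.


ρ = 6.3/18.71 = 0.3367
M/D/1: Lq = ρ²/(2(1−ρ)) = 0.1134/(2·0.6633) = 0.08547

Final: 0.08547


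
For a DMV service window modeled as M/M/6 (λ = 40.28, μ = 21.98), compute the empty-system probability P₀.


a = λ/μ = 40.28/21.98 = 1.8326; ρ = a/c = 0.3054
Σ_{k=0}^{5} a^k/k! (terms k=0..5) = 1.00000 + 1.83258 + 1.67917 + 1.02573 + 0.46993 + 0.17224 = 6.17964
Tail: a^6/(6!(1−ρ)) = 37.87657/(720·0.6946) = 0.07574
P₀ = 1/(6.17964 + 0.07574) = 1/6.25538 = 0.159862

Final: 0.159862


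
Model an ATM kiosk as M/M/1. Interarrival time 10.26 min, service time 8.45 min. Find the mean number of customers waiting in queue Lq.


λ = 60/10.26 = 5.8480 /hr
μ = 60/8.45 = 7.1006 /hr
ρ = λ/μ = 5.8480/7.1006 = 0.8236
Lq = ρ²/(1−ρ) = 0.6783/0.1764 = 3.8449

Final: 3.8449


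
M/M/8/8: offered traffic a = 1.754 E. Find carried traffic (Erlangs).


B(8,1.754) = 0.0003846 (Erlang-B)
Carried load = a(1 − B) = 1.754·(1 − 0.0003846) = 1.754·0.999615 = 1.7533 E

Final: 1.7533 Erlangs


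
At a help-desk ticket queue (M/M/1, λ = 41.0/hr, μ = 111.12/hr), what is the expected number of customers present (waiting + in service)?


ρ = λ/μ = 41.0/111.12 = 0.3690
L = ρ/(1−ρ) = 0.3690/(1 − 0.3690) = 0.3690/0.6310 = 0.5847

Final: 0.5847
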